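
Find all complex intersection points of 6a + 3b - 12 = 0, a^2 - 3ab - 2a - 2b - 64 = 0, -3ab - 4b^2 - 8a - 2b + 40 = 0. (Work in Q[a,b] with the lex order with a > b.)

Compute a lex Gröbner basis by Buchberger's algorithm.
f_1 = 6a + 3b - 12, LT = a.
f_2 = a^2 - 3ab - 2a - 2b - 64, LT = a^2.
f_3 = -3ab - 8a - 4b^2 - 2b + 40, LT = ab.

S(f_1,f_2): lcm = a^2. S = 7/2ab + 2b + 64.
  leading term ab: subtract (7/12b)·f_1 from 7/2ab + 2b + 64 → -7/4b^2 + 9b + 64
  leading term b^2: no divisor's leading term divides it; move -7/4b^2 to the remainder.
  leading term b: no divisor's leading term divides it; move 9b to the remainder.
  leading term 1: no divisor's leading term divides it; move 64 to the remainder.
  remainder -7/4b^2 + 9b + 64 ≠ 0; add h_4 = -7/4b^2 + 9b + 64 to the basis.

S(f_1,f_3): lcm = ab. S = -8/3a - 5/6b^2 - 8/3b + 40/3.
  leading term a: subtract (-4/9)·f_1 from -8/3a - 5/6b^2 - 8/3b + 40/3 → -5/6b^2 - 4/3b + 8
  leading term b^2: subtract (10/21)·h_4 from -5/6b^2 - 4/3b + 8 → -118/21b - 472/21
  leading term b: no divisor's leading term divides it; move -118/21b to the remainder.
  leading term 1: no divisor's leading term divides it; move -472/21 to the remainder.
  remainder -118/21b - 472/21 ≠ 0; add h_5 = -118/21b - 472/21 to the basis.

The other S-polynomials (S(f_2,f_3), S(f_1,h_4), S(f_2,h_4), S(f_3,h_4), S(f_1,h_5), S(f_2,h_5), S(f_3,h_5), S(h_4,h_5)) all reduce to 0 modulo the current basis, so we have a Gröbner basis.
Inter-reduce: drop elements whose leading term is divisible by another's, tail-reduce, and make monic.
Reduced Gröbner basis: {a - 4, b + 4}.

The lex basis is triangular: the last element involves only b. Solving b + 4 = 0 gives b ∈ {-4}; substituting each value into the earlier elements determines the remaining variables.
  b = -4: the earlier basis element becomes a - 4 = 0, giving a = 4 — point (4, -4).

{(4, -4)}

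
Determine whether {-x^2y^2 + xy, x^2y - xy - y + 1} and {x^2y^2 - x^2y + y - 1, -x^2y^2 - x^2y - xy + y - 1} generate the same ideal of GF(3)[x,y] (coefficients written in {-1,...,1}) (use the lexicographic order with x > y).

Two ideals are equal iff their reduced Gröbner bases coincide (the reduced basis is unique for a fixed ordering).
Buchberger on the first generating set:
f_1 = -x^2y^2 + xy, LT = x^2y^2.
f_2 = x^2y - xy - y + 1, LT = x^2y.

S(f_1,f_2): lcm = x^2y^2. S = xy^2 - xy + y^2 - y.
  leading term xy^2: no divisor's leading term divides it; move xy^2 to the remainder.
  leading term xy: no divisor's leading term divides it; move -xy to the remainder.
  leading term y^2: no divisor's leading term divides it; move y^2 to the remainder.
  leading term y: no divisor's leading term divides it; move -y to the remainder.
  remainder xy^2 - xy + y^2 - y ≠ 0; add g_3 = xy^2 - xy + y^2 - y to the basis.

S(f_1,g_3): lcm = x^2y^2. S = x^2y - xy^2.
  leading term x^2y: subtract (1)·f_2 from x^2y - xy^2 → -xy^2 + xy + y - 1
  leading term xy^2: subtract (-1)·g_3 from -xy^2 + xy + y - 1 → y^2 - 1
  leading term y^2: no divisor's leading term divides it; move y^2 to the remainder.
  leading term 1: no divisor's leading term divides it; move -1 to the remainder.
  remainder y^2 - 1 ≠ 0; add g_4 = y^2 - 1 to the basis.

S(f_1,g_4): lcm = x^2y^2. S = x^2 - xy.
  leading term x^2: no divisor's leading term divides it; move x^2 to the remainder.
  leading term xy: no divisor's leading term divides it; move -xy to the remainder.
  remainder x^2 - xy ≠ 0; add g_5 = x^2 - xy to the basis.

S(g_3,g_4): lcm = xy^2. S = -xy + x + y^2 - y.
  leading term xy: no divisor's leading term divides it; move -xy to the remainder.
  leading term x: no divisor's leading term divides it; move x to the remainder.
  leading term y^2: subtract (1)·g_4 from y^2 - y → -y + 1
  leading term y: no divisor's leading term divides it; move -y to the remainder.
  leading term 1: no divisor's leading term divides it; move 1 to the remainder.
  remainder -xy + x - y + 1 ≠ 0; add g_6 = -xy + x - y + 1 to the basis.

The other S-polynomials (S(f_2,g_3), S(f_2,g_4), S(f_1,g_5), S(f_2,g_5), S(g_3,g_5), S(g_4,g_5), S(f_1,g_6), S(f_2,g_6), S(g_3,g_6), S(g_4,g_6), S(g_5,g_6)) all reduce to 0 modulo the current basis, so we have a Gröbner basis.
Inter-reduce: drop elements whose leading term is divisible by another's, tail-reduce, and make monic.
Reduced Gröbner basis: {x^2 - x + y - 1, xy - x + y - 1, y^2 - 1}.

Buchberger on the second generating set:
h_1 = x^2y^2 - x^2y + y - 1, LT = x^2y^2.
h_2 = -x^2y^2 - x^2y - xy + y - 1, LT = x^2y^2.

S(h_1,h_2): lcm = x^2y^2. S = x^2y - xy - y + 1.
  leading term x^2y: no divisor's leading term divides it; move x^2y to the remainder.
  leading term xy: no divisor's leading term divides it; move -xy to the remainder.
  leading term y: no divisor's leading term divides it; move -y to the remainder.
  leading term 1: no divisor's leading term divides it; move 1 to the remainder.
  remainder x^2y - xy - y + 1 ≠ 0; add k_3 = x^2y - xy - y + 1 to the basis.

S(h_1,k_3): lcm = x^2y^2. S = -x^2y + xy^2 + y^2 - 1.
  leading term x^2y: subtract (-1)·k_3 from -x^2y + xy^2 + y^2 - 1 → xy^2 - xy + y^2 - y
  leading term xy^2: no divisor's leading term divides it; move xy^2 to the remainder.
  leading term xy: no divisor's leading term divides it; move -xy to the remainder.
  leading term y^2: no divisor's leading term divides it; move y^2 to the remainder.
  leading term y: no divisor's leading term divides it; move -y to the remainder.
  remainder xy^2 - xy + y^2 - y ≠ 0; add k_4 = xy^2 - xy + y^2 - y to the basis.

S(h_1,k_4): lcm = x^2y^2. S = -xy^2 + xy + y - 1.
  leading term xy^2: subtract (-1)·k_4 from -xy^2 + xy + y - 1 → y^2 - 1
  leading term y^2: no divisor's leading term divides it; move y^2 to the remainder.
  leading term 1: no divisor's leading term divides it; move -1 to the remainder.
  remainder y^2 - 1 ≠ 0; add k_5 = y^2 - 1 to the basis.

S(h_1,k_5): lcm = x^2y^2. S = -x^2y + x^2 + y - 1.
  leading term x^2y: subtract (-1)·k_3 from -x^2y + x^2 + y - 1 → x^2 - xy
  leading term x^2: no divisor's leading term divides it; move x^2 to the remainder.
  leading term xy: no divisor's leading term divides it; move -xy to the remainder.
  remainder x^2 - xy ≠ 0; add k_6 = x^2 - xy to the basis.

S(k_4,k_5): lcm = xy^2. S = -xy + x + y^2 - y.
  leading term xy: no divisor's leading term divides it; move -xy to the remainder.
  leading term x: no divisor's leading term divides it; move x to the remainder.
  leading term y^2: subtract (1)·k_5 from y^2 - y → -y + 1
  leading term y: no divisor's leading term divides it; move -y to the remainder.
  leading term 1: no divisor's leading term divides it; move 1 to the remainder.
  remainder -xy + x - y + 1 ≠ 0; add k_7 = -xy + x - y + 1 to the basis.

The other S-polynomials (S(h_2,k_3), S(h_2,k_4), S(k_3,k_4), S(h_2,k_5), S(k_3,k_5), S(h_1,k_6), S(h_2,k_6), S(k_3,k_6), S(k_4,k_6), S(k_5,k_6), S(h_1,k_7), S(h_2,k_7), S(k_3,k_7), S(k_4,k_7), S(k_5,k_7), S(k_6,k_7)) all reduce to 0 modulo the current basis, so we have a Gröbner basis.
Inter-reduce: drop elements whose leading term is divisible by another's, tail-reduce, and make monic.
Reduced Gröbner basis: {x^2 - x + y - 1, xy - x + y - 1, y^2 - 1}.

These coincide, so the ideals are equal.

Yes, the ideals are equal.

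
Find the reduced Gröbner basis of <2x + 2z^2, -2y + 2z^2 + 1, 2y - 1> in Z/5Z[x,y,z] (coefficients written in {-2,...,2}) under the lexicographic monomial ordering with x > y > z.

G = {x, y + 2, z^2}

f_1 = 2x + 2z^2, LT = x.
f_2 = -2y + 2z^2 + 1, LT = y.
f_3 = 2y - 1, LT = y.

S(f_2,f_3): lcm = y. S = -z^2.
  leading term z^2: no divisor's leading term divides it; move -z^2 to the remainder.
  remainder -z^2 ≠ 0; add g_4 = -z^2 to the basis.

The other S-polynomials (S(f_1,f_2), S(f_1,f_3), S(f_1,g_4), S(f_2,g_4), S(f_3,g_4)) all reduce to 0 modulo the current basis, so we have a Gröbner basis.
Inter-reduce: drop elements whose leading term is divisible by another's, tail-reduce, and make monic.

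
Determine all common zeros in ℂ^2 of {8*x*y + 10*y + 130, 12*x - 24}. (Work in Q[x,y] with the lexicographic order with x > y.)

Compute a lex Gröbner basis by Buchberger's algorithm.
f_1 = 8*x*y + 10*y + 130, LT = x*y.
f_2 = 12*x - 24, LT = x.

S(f_1,f_2): lcm = x*y. S = 13/4*y + 65/4.
  leading term y: no divisor's leading term divides it; move 13/4*y to the remainder.
  leading term 1: no divisor's leading term divides it; move 65/4 to the remainder.
  remainder 13/4*y + 65/4 ≠ 0; add h_3 = 13/4*y + 65/4 to the basis.

The other S-polynomials (S(f_1,h_3), S(f_2,h_3)) all reduce to 0 modulo the current basis, so we have a Gröbner basis.
Inter-reduce: drop elements whose leading term is divisible by another's, tail-reduce, and make monic.
Reduced Gröbner basis: {x - 2, y + 5}.

Elimination: the polynomial y + 5 lies in the elimination ideal for y, so y ∈ {-5}. For each such y, the remaining basis elements (now univariate) give the rest of the solution.
  y = -5: the earlier basis element becomes x - 2 = 0, giving x = 2 — point (2, -5).
Each listed point satisfies every original equation (direct substitution).
This is the nonlinear analogue of row-reducing a linear system.

{(2, -5)}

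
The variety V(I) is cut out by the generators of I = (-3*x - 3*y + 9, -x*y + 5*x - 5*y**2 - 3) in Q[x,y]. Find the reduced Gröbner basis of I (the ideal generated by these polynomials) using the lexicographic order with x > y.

G = {x + y - 3, y**2 + 2*y - 3}

f_1 = -3*x - 3*y + 9, LT = x.
f_2 = -x*y + 5*x - 5*y**2 - 3, LT = x*y.

S(f_1,f_2): lcm = x*y. S = 5*x - 4*y**2 - 3*y - 3.
  leading term x: subtract (-5/3)·f_1 from 5*x - 4*y**2 - 3*y - 3 → -4*y**2 - 8*y + 12
  leading term y**2: no divisor's leading term divides it; move -4*y**2 to the remainder.
  leading term y: no divisor's leading term divides it; move -8*y to the remainder.
  leading term 1: no divisor's leading term divides it; move 12 to the remainder.
  remainder -4*y**2 - 8*y + 12 ≠ 0; add g_3 = -4*y**2 - 8*y + 12 to the basis.

The other S-polynomials (S(f_1,g_3), S(f_2,g_3)) all reduce to 0 modulo the current basis, so we have a Gröbner basis.
Inter-reduce: drop elements whose leading term is divisible by another's, tail-reduce, and make monic.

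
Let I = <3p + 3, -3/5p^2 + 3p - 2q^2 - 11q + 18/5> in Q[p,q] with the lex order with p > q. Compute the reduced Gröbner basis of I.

G = {p + 1, q^2 + 11/2q}

f_1 = 3p + 3, LT = p.
f_2 = -3/5p^2 + 3p - 2q^2 - 11q + 18/5, LT = p^2.

S(f_1,f_2): lcm = p^2. S = 6p - 10/3q^2 - 55/3q + 6.
  leading term p: subtract (2)·f_1 from 6p - 10/3q^2 - 55/3q + 6 → -10/3q^2 - 55/3q
  leading term q^2: no divisor's leading term divides it; move -10/3q^2 to the remainder.
  leading term q: no divisor's leading term divides it; move -55/3q to the remainder.
  remainder -10/3q^2 - 55/3q ≠ 0; add g_3 = -10/3q^2 - 55/3q to the basis.

The other S-polynomials (S(f_1,g_3), S(f_2,g_3)) all reduce to 0 modulo the current basis, so we have a Gröbner basis.
Inter-reduce: drop elements whose leading term is divisible by another's, tail-reduce, and make monic.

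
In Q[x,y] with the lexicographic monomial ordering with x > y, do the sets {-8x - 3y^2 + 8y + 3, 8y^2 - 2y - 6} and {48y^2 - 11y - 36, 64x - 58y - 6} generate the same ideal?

No, the ideals differ.

Equality of ideals is decidable: compute both reduced Gröbner bases (unique for the ordering) and check whether they agree.
Buchberger on the first generating set:
f_1 = -8x - 3y^2 + 8y + 3, LT = x.
f_2 = 8y^2 - 2y - 6, LT = y^2.

The S-polynomials (S(f_1,f_2)) all reduce to 0 modulo the current basis, so we have a Gröbner basis.
Inter-reduce: drop elements whose leading term is divisible by another's, tail-reduce, and make monic.
Reduced Gröbner basis: {x - 29/32y - 3/32, y^2 - 1/4y - 3/4}.

Buchberger on the second generating set:
h_1 = 48y^2 - 11y - 36, LT = y^2.
h_2 = 64x - 58y - 6, LT = x.

The S-polynomials (S(h_1,h_2)) all reduce to 0 modulo the current basis, so we have a Gröbner basis.
Inter-reduce: drop elements whose leading term is divisible by another's, tail-reduce, and make monic.
Reduced Gröbner basis: {x - 29/32y - 3/32, y^2 - 11/48y - 3/4}.

The bases are distinct; the ideals are different.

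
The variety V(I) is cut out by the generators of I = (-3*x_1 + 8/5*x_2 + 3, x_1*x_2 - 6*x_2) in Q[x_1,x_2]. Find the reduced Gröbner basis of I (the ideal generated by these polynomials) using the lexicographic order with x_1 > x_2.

f_1 = -3*x_1 + 8/5*x_2 + 3, LT = x_1.
f_2 = x_1*x_2 - 6*x_2, LT = x_1*x_2.

S(f_1,f_2): lcm = x_1*x_2. S = -8/15*x_2**2 + 5*x_2.
  leading term x_2**2: no divisor's leading term divides it; move -8/15*x_2**2 to the remainder.
  leading term x_2: no divisor's leading term divides it; move 5*x_2 to the remainder.
  remainder -8/15*x_2**2 + 5*x_2 ≠ 0; add g_3 = -8/15*x_2**2 + 5*x_2 to the basis.

The other S-polynomials (S(f_1,g_3), S(f_2,g_3)) all reduce to 0 modulo the current basis, so we have a Gröbner basis.
Inter-reduce: drop elements whose leading term is divisible by another's, tail-reduce, and make monic.

G = {x_1 - 8/15*x_2 - 1, x_2**2 - 75/8*x_2}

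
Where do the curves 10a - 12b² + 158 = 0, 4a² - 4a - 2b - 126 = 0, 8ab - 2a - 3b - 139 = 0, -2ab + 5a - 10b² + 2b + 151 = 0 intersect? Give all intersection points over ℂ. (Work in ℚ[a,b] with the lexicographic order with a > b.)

{(-5, -3)}

Compute a lex Gröbner basis by Buchberger's algorithm.
f_1 = 10a - 12b² + 158, LT = a.
f_2 = 4a² - 4a - 2b - 126, LT = a².
f_3 = 8ab - 2a - 3b - 139, LT = ab.
f_4 = -2ab + 5a - 10b² + 2b + 151, LT = ab.

S(f_1,f_2): lcm = a². S = -6/5ab² + 84/5a + ½b + 63/2.
  leading term ab²: subtract (-3/25b²)·f_1 from -6/5ab² + 84/5a + ½b + 63/2 → 84/5a - 36/25b⁴ + 474/25b² + ½b + 63/2
  leading term a: subtract (42/25)·f_1 from 84/5a - 36/25b⁴ + 474/25b² + ½b + 63/2 → -36/25b⁴ + 978/25b² + ½b - 11697/50
  leading term b⁴: no divisor's leading term divides it; move -36/25b⁴ to the remainder.
  leading term b²: no divisor's leading term divides it; move 978/25b² to the remainder.
  leading term b: no divisor's leading term divides it; move ½b to the remainder.
  leading term 1: no divisor's leading term divides it; move -11697/50 to the remainder.
  remainder -36/25b⁴ + 978/25b² + ½b - 11697/50 ≠ 0; add h_5 = -36/25b⁴ + 978/25b² + ½b - 11697/50 to the basis.

S(f_1,f_3): lcm = ab. S = ¼a - 6/5b³ + 647/40b + 139/8.
  leading term a: subtract (1/40)·f_1 from ¼a - 6/5b³ + 647/40b + 139/8 → -6/5b³ + 3/10b² + 647/40b + 537/40
  leading term b³: no divisor's leading term divides it; move -6/5b³ to the remainder.
  leading term b²: no divisor's leading term divides it; move 3/10b² to the remainder.
  leading term b: no divisor's leading term divides it; move 647/40b to the remainder.
  leading term 1: no divisor's leading term divides it; move 537/40 to the remainder.
  remainder -6/5b³ + 3/10b² + 647/40b + 537/40 ≠ 0; add h_6 = -6/5b³ + 3/10b² + 647/40b + 537/40 to the basis.

S(f_1,f_4): lcm = ab. S = 5/2a - 6/5b³ - 5b² + 84/5b + 151/2.
  leading term a: subtract (¼)·f_1 from 5/2a - 6/5b³ - 5b² + 84/5b + 151/2 → -6/5b³ - 2b² + 84/5b + 36
  leading term b³: subtract (1)·h_6 from -6/5b³ - 2b² + 84/5b + 36 → -23/10b² + ⅝b + 903/40
  leading term b²: no divisor's leading term divides it; move -23/10b² to the remainder.
  leading term b: no divisor's leading term divides it; move ⅝b to the remainder.
  leading term 1: no divisor's leading term divides it; move 903/40 to the remainder.
  remainder -23/10b² + ⅝b + 903/40 ≠ 0; add h_7 = -23/10b² + ⅝b + 903/40 to the basis.

S(f_2,f_3): lcm = a²b. S = ¼a² - ⅝ab + 139/8a - ½b² - 63/2b.
  leading term a²: subtract (1/40a)·f_1 from ¼a² - ⅝ab + 139/8a - ½b² - 63/2b → 3/10ab² - ⅝ab + 537/40a - ½b² - 63/2b
  leading term ab²: subtract (3/100b²)·f_1 from 3/10ab² - ⅝ab + 537/40a - ½b² - 63/2b → -⅝ab + 537/40a + 9/25b⁴ - 131/25b² - 63/2b
  leading term ab: subtract (-1/16b)·f_1 from -⅝ab + 537/40a + 9/25b⁴ - 131/25b² - 63/2b → 537/40a + 9/25b⁴ - ¾b³ - 131/25b² - 173/8b
  leading term a: subtract (537/400)·f_1 from 537/40a + 9/25b⁴ - ¾b³ - 131/25b² - 173/8b → 9/25b⁴ - ¾b³ + 1087/100b² - 173/8b - 42423/200
  leading term b⁴: subtract (-¼)·h_5 from 9/25b⁴ - ¾b³ + 1087/100b² - 173/8b - 42423/200 → -¾b³ + 413/20b² - 43/2b - 1353/5
  leading term b³: subtract (⅝)·h_6 from -¾b³ + 413/20b² - 43/2b - 1353/5 → 1637/80b² - 2023/64b - 89277/320
  leading term b²: subtract (-1637/184)·h_7 from 1637/80b² - 2023/64b - 89277/320 → -4793/184b - 14379/184
  leading term b: no divisor's leading term divides it; move -4793/184b to the remainder.
  leading term 1: no divisor's leading term divides it; move -14379/184 to the remainder.
  remainder -4793/184b - 14379/184 ≠ 0; add h_8 = -4793/184b - 14379/184 to the basis.

The other S-polynomials (S(f_2,f_4), S(f_3,f_4), S(f_1,h_5), S(f_2,h_5), S(f_3,h_5), S(f_4,h_5), S(f_1,h_6), S(f_2,h_6), S(f_3,h_6), S(f_4,h_6), S(h_5,h_6), S(f_1,h_7), S(f_2,h_7), S(f_3,h_7), S(f_4,h_7), S(h_5,h_7), S(h_6,h_7), S(f_1,h_8), S(f_2,h_8), S(f_3,h_8), S(f_4,h_8), S(h_5,h_8), S(h_6,h_8), S(h_7,h_8)) all reduce to 0 modulo the current basis, so we have a Gröbner basis.
Inter-reduce: drop elements whose leading term is divisible by another's, tail-reduce, and make monic.
Reduced Gröbner basis: {a + 5, b + 3}.

A lex Gröbner basis eliminates variables successively. Here b + 3 depends only on b, with roots {-3}; lifting each root through the earlier basis elements recovers the full solutions.
  b = -3: the earlier basis element becomes a + 5 = 0, giving a = -5 — point (-5, -3).
This is the nonlinear analogue of row-reducing a linear system.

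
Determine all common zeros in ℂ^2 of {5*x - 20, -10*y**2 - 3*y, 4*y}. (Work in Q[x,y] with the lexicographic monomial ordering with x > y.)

Compute a lex Gröbner basis by Buchberger's algorithm.
f_1 = 5*x - 20, LT = x.
f_2 = -10*y**2 - 3*y, LT = y**2.
f_3 = 4*y, LT = y.

S(f_1,f_2): leading monomials are coprime, so the S-polynomial reduces to 0 (Buchberger's first criterion).
S(f_1,f_3): leading monomials are coprime, so the S-polynomial reduces to 0 (Buchberger's first criterion).
S(f_2,f_3): lcm = y**2. S = 3/10*y.
  leading term y: subtract (3/40)·f_3 from 3/10*y → 0
  remainder 0.

Every S-polynomial of the final basis reduces to 0, so we have a Gröbner basis.
Inter-reduce: drop elements whose leading term is divisible by another's, tail-reduce, and make monic.
Reduced Gröbner basis: {x - 4, y}.

Since the basis is lex-ordered, y is univariate in y. Its roots are {0}. Back-substituting each root into the other basis elements fixes the other coordinates.
  y = 0: the earlier basis element becomes x - 4 = 0, giving x = 4 — point (4, 0).

{(4, 0)}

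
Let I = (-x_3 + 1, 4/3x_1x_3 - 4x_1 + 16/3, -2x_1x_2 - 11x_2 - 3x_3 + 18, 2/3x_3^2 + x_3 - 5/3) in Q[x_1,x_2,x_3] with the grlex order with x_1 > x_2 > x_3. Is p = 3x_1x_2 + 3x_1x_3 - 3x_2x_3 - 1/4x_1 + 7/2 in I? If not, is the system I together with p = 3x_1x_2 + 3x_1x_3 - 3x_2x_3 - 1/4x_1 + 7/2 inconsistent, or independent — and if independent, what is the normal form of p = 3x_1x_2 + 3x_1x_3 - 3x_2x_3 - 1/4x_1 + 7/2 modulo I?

First compute the reduced Gröbner basis of I by Buchberger's algorithm.
f_1 = -x_3 + 1, LT = x_3.
f_2 = 4/3x_1x_3 - 4x_1 + 16/3, LT = x_1x_3.
f_3 = -2x_1x_2 - 11x_2 - 3x_3 + 18, LT = x_1x_2.
f_4 = 2/3x_3^2 + x_3 - 5/3, LT = x_3^2.

S(f_1,f_2): lcm = x_1x_3. S = 2x_1 - 4.
  reduce S modulo (f_1, f_2, f_3, f_4):
  remainder 2x_1 - 4 ≠ 0; add h_5 = 2x_1 - 4 to the basis.

S(f_2,f_3): lcm = x_1x_2x_3. S = -3x_1x_2 - 11/2x_2x_3 - 3/2x_3^2 + 4x_2 + 9x_3.
  reduce S modulo (f_1, f_2, f_3, f_4, h_5):
  remainder 15x_2 - 15 ≠ 0; add h_6 = 15x_2 - 15 to the basis.

The other S-polynomials (S(f_1,f_3), S(f_1,f_4), S(f_2,f_4), S(f_3,f_4), S(f_1,h_5), S(f_2,h_5), S(f_3,h_5), S(f_4,h_5), S(f_1,h_6), S(f_2,h_6), S(f_3,h_6), S(f_4,h_6), S(h_5,h_6)) all reduce to 0 modulo the current basis, so we have a Gröbner basis.
Inter-reduce: drop elements whose leading term is divisible by another's, tail-reduce, and make monic.
Reduced Gröbner basis: {x_1 - 2, x_2 - 1, x_3 - 1}.
Label its elements g_1 = x_1 - 2, g_2 = x_2 - 1, g_3 = x_3 - 1.

Reduce p = 3x_1x_2 + 3x_1x_3 - 3x_2x_3 - 1/4x_1 + 7/2 modulo G:
  leading term x_1x_2: subtract (3x_2)·g_1 from 3x_1x_2 + 3x_1x_3 - 3x_2x_3 - 1/4x_1 + 7/2 → 3x_1x_3 - 3x_2x_3 - 1/4x_1 + 6x_2 + 7/2
  leading term x_1x_3: subtract (3x_3)·g_1 from 3x_1x_3 - 3x_2x_3 - 1/4x_1 + 6x_2 + 7/2 → -3x_2x_3 - 1/4x_1 + 6x_2 + 6x_3 + 7/2
  leading term x_2x_3: subtract (-3x_3)·g_2 from -3x_2x_3 - 1/4x_1 + 6x_2 + 6x_3 + 7/2 → -1/4x_1 + 6x_2 + 3x_3 + 7/2
  leading term x_1: subtract (-1/4)·g_1 from -1/4x_1 + 6x_2 + 3x_3 + 7/2 → 6x_2 + 3x_3 + 3
  leading term x_2: subtract (6)·g_2 from 6x_2 + 3x_3 + 3 → 3x_3 + 9
  leading term x_3: subtract (3)·g_3 from 3x_3 + 9 → 12
  leading term 1: no divisor's leading term divides it; move 12 to the remainder.
  normal form = 12.
The normal form is nonzero, so p ∉ I. Since p minus its normal form lies in I, I + (p) = I + (r) where r = 12; decide whether this ideal is the whole ring.
Here r = 12 is a nonzero constant, hence a unit: 1 ∈ I + (p), the Gröbner basis of I + (p) is {1}, and the enlarged system has no common solution — adjoining p is inconsistent.

Adjoining 3x_1x_2 + 3x_1x_3 - 3x_2x_3 - 1/4x_1 + 7/2 makes the ideal the whole ring: the system is inconsistent.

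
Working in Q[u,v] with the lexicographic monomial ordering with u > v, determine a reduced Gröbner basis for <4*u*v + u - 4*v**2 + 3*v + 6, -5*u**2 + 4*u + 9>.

G = {u - 4/5*v**3 + 51/25*v**2 + 39/25*v - 9/5, v**4 - 23/10*v**3 - 307/80*v**2 + 27/10*v + 39/16}

f_1 = 4*u*v + u - 4*v**2 + 3*v + 6, LT = u*v.
f_2 = -5*u**2 + 4*u + 9, LT = u**2.

S(f_1,f_2): lcm = u**2*v. S = 1/4*u**2 - u*v**2 + 31/20*u*v + 3/2*u + 9/5*v.
  leading term u**2: subtract (-1/20)·f_2 from 1/4*u**2 - u*v**2 + 31/20*u*v + 3/2*u + 9/5*v → -u*v**2 + 31/20*u*v + 17/10*u + 9/5*v + 9/20
  leading term u*v**2: subtract (-1/4*v)·f_1 from -u*v**2 + 31/20*u*v + 17/10*u + 9/5*v + 9/20 → 9/5*u*v + 17/10*u - v**3 + 3/4*v**2 + 33/10*v + 9/20
  leading term u*v: subtract (9/20)·f_1 from 9/5*u*v + 17/10*u - v**3 + 3/4*v**2 + 33/10*v + 9/20 → 5/4*u - v**3 + 51/20*v**2 + 39/20*v - 9/4
  leading term u: no divisor's leading term divides it; move 5/4*u to the remainder.
  leading term v**3: no divisor's leading term divides it; move -v**3 to the remainder.
  leading term v**2: no divisor's leading term divides it; move 51/20*v**2 to the remainder.
  leading term v: no divisor's leading term divides it; move 39/20*v to the remainder.
  leading term 1: no divisor's leading term divides it; move -9/4 to the remainder.
  remainder 5/4*u - v**3 + 51/20*v**2 + 39/20*v - 9/4 ≠ 0; add g_3 = 5/4*u - v**3 + 51/20*v**2 + 39/20*v - 9/4 to the basis.

S(f_1,g_3): lcm = u*v. S = 1/4*u + 4/5*v**4 - 51/25*v**3 - 64/25*v**2 + 51/20*v + 3/2.
  leading term u: subtract (1/5)·g_3 from 1/4*u + 4/5*v**4 - 51/25*v**3 - 64/25*v**2 + 51/20*v + 3/2 → 4/5*v**4 - 46/25*v**3 - 307/100*v**2 + 54/25*v + 39/20
  leading term v**4: no divisor's leading term divides it; move 4/5*v**4 to the remainder.
  leading term v**3: no divisor's leading term divides it; move -46/25*v**3 to the remainder.
  leading term v**2: no divisor's leading term divides it; move -307/100*v**2 to the remainder.
  leading term v: no divisor's leading term divides it; move 54/25*v to the remainder.
  leading term 1: no divisor's leading term divides it; move 39/20 to the remainder.
  remainder 4/5*v**4 - 46/25*v**3 - 307/100*v**2 + 54/25*v + 39/20 ≠ 0; add g_4 = 4/5*v**4 - 46/25*v**3 - 307/100*v**2 + 54/25*v + 39/20 to the basis.

S(f_2,g_3): lcm = u**2. S = 4/5*u*v**3 - 51/25*u*v**2 - 39/25*u*v + u - 9/5.
  leading term u*v**3: subtract (1/5*v**2)·f_1 from 4/5*u*v**3 - 51/25*u*v**2 - 39/25*u*v + u - 9/5 → -56/25*u*v**2 - 39/25*u*v + u + 4/5*v**4 - 3/5*v**3 - 6/5*v**2 - 9/5
  leading term u*v**2: subtract (-14/25*v)·f_1 from -56/25*u*v**2 - 39/25*u*v + u + 4/5*v**4 - 3/5*v**3 - 6/5*v**2 - 9/5 → -u*v + u + 4/5*v**4 - 71/25*v**3 + 12/25*v**2 + 84/25*v - 9/5
  leading term u*v: subtract (-1/4)·f_1 from -u*v + u + 4/5*v**4 - 71/25*v**3 + 12/25*v**2 + 84/25*v - 9/5 → 5/4*u + 4/5*v**4 - 71/25*v**3 - 13/25*v**2 + 411/100*v - 3/10
  leading term u: subtract (1)·g_3 from 5/4*u + 4/5*v**4 - 71/25*v**3 - 13/25*v**2 + 411/100*v - 3/10 → 4/5*v**4 - 46/25*v**3 - 307/100*v**2 + 54/25*v + 39/20
  leading term v**4: subtract (1)·g_4 from 4/5*v**4 - 46/25*v**3 - 307/100*v**2 + 54/25*v + 39/20 → 0
  remainder 0.

S(f_1,g_4): lcm = u*v**4. S = 51/20*u*v**3 + 307/80*u*v**2 - 27/10*u*v - 39/16*u - v**5 + 3/4*v**4 + 3/2*v**3.
  leading term u*v**3: subtract (51/80*v**2)·f_1 from 51/20*u*v**3 + 307/80*u*v**2 - 27/10*u*v - 39/16*u - v**5 + 3/4*v**4 + 3/2*v**3 → 16/5*u*v**2 - 27/10*u*v - 39/16*u - v**5 + 33/10*v**4 - 33/80*v**3 - 153/40*v**2
  leading term u*v**2: subtract (4/5*v)·f_1 from 16/5*u*v**2 - 27/10*u*v - 39/16*u - v**5 + 33/10*v**4 - 33/80*v**3 - 153/40*v**2 → -7/2*u*v - 39/16*u - v**5 + 33/10*v**4 + 223/80*v**3 - 249/40*v**2 - 24/5*v
  leading term u*v: subtract (-7/8)·f_1 from -7/2*u*v - 39/16*u - v**5 + 33/10*v**4 + 223/80*v**3 - 249/40*v**2 - 24/5*v → -25/16*u - v**5 + 33/10*v**4 + 223/80*v**3 - 389/40*v**2 - 87/40*v + 21/4
  leading term u: subtract (-5/4)·g_3 from -25/16*u - v**5 + 33/10*v**4 + 223/80*v**3 - 389/40*v**2 - 87/40*v + 21/4 → -v**5 + 33/10*v**4 + 123/80*v**3 - 523/80*v**2 + 21/80*v + 39/16
  leading term v**5: subtract (-5/4*v)·g_4 from -v**5 + 33/10*v**4 + 123/80*v**3 - 523/80*v**2 + 21/80*v + 39/16 → v**4 - 23/10*v**3 - 307/80*v**2 + 27/10*v + 39/16
  leading term v**4: subtract (5/4)·g_4 from v**4 - 23/10*v**3 - 307/80*v**2 + 27/10*v + 39/16 → 0
  remainder 0.

S(f_2,g_4): leading monomials are coprime, so the S-polynomial reduces to 0 (Buchberger's first criterion).
S(g_3,g_4): leading monomials are coprime, so the S-polynomial reduces to 0 (Buchberger's first criterion).
Every S-polynomial of the final basis reduces to 0, so we have a Gröbner basis.
Inter-reduce: drop elements whose leading term is divisible by another's, tail-reduce, and make monic.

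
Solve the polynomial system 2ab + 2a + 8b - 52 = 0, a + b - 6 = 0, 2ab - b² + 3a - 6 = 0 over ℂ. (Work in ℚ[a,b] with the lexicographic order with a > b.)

{(2, 4)}

Compute a lex Gröbner basis by Buchberger's algorithm.
f_1 = 2ab + 2a + 8b - 52, LT = ab.
f_2 = a + b - 6, LT = a.
f_3 = 2ab + 3a - b² - 6, LT = ab.

S(f_1,f_2): lcm = ab. S = a - b² + 10b - 26.
  leading term a: subtract (1)·f_2 from a - b² + 10b - 26 → -b² + 9b - 20
  leading term b²: no divisor's leading term divides it; move -b² to the remainder.
  leading term b: no divisor's leading term divides it; move 9b to the remainder.
  leading term 1: no divisor's leading term divides it; move -20 to the remainder.
  remainder -b² + 9b - 20 ≠ 0; add h_4 = -b² + 9b - 20 to the basis.

S(f_1,f_3): lcm = ab. S = -½a + ½b² + 4b - 23.
  leading term a: subtract (-½)·f_2 from -½a + ½b² + 4b - 23 → ½b² + 9/2b - 26
  leading term b²: subtract (-½)·h_4 from ½b² + 9/2b - 26 → 9b - 36
  leading term b: no divisor's leading term divides it; move 9b to the remainder.
  leading term 1: no divisor's leading term divides it; move -36 to the remainder.
  remainder 9b - 36 ≠ 0; add h_5 = 9b - 36 to the basis.

The other S-polynomials (S(f_2,f_3), S(f_1,h_4), S(f_2,h_4), S(f_3,h_4), S(f_1,h_5), S(f_2,h_5), S(f_3,h_5), S(h_4,h_5)) all reduce to 0 modulo the current basis, so we have a Gröbner basis.
Inter-reduce: drop elements whose leading term is divisible by another's, tail-reduce, and make monic.
Reduced Gröbner basis: {a - 2, b - 4}.

The lex basis is triangular: the last element involves only b. Solving b - 4 = 0 gives b ∈ {4}; substituting each value into the earlier elements determines the remaining variables.
  b = 4: the earlier basis element becomes a - 2 = 0, giving a = 2 — point (2, 4).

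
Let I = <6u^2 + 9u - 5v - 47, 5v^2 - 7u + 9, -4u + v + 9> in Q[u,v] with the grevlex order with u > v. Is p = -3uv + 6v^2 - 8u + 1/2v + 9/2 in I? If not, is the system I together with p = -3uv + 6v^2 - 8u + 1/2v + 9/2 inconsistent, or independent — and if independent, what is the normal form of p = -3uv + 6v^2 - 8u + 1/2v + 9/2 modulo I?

-3uv + 6v^2 - 8u + 1/2v + 9/2 lies in I (it reduces to 0).

First compute the reduced Gröbner basis of I by Buchberger's algorithm.
f_1 = 6u^2 + 9u - 5v - 47, LT = u^2.
f_2 = 5v^2 - 7u + 9, LT = v^2.
f_3 = -4u + v + 9, LT = u.

S(f_1,f_2): leading monomials are coprime, so the S-polynomial reduces to 0 (Buchberger's first criterion).
S(f_1,f_3): lcm = u^2. S = 1/4uv + 15/4u - 5/6v - 47/6.
  leading term uv: subtract (-1/16v)·f_3 from 1/4uv + 15/4u - 5/6v - 47/6 → 1/16v^2 + 15/4u - 13/48v - 47/6
  leading term v^2: subtract (1/80)·f_2 from 1/16v^2 + 15/4u - 13/48v - 47/6 → 307/80u - 13/48v - 1907/240
  leading term u: subtract (-307/320)·f_3 from 307/80u - 13/48v - 1907/240 → 661/960v + 661/960
  leading term v: no divisor's leading term divides it; move 661/960v to the remainder.
  leading term 1: no divisor's leading term divides it; move 661/960 to the remainder.
  remainder 661/960v + 661/960 ≠ 0; add h_4 = 661/960v + 661/960 to the basis.

S(f_2,f_3): leading monomials are coprime, so the S-polynomial reduces to 0 (Buchberger's first criterion).
S(f_1,h_4): leading monomials are coprime, so the S-polynomial reduces to 0 (Buchberger's first criterion).
S(f_2,h_4): lcm = v^2. S = -7/5u - v + 9/5.
  leading term u: subtract (7/20)·f_3 from -7/5u - v + 9/5 → -27/20v - 27/20
  leading term v: subtract (-1296/661)·h_4 from -27/20v - 27/20 → 0
  remainder 0.

S(f_3,h_4): leading monomials are coprime, so the S-polynomial reduces to 0 (Buchberger's first criterion).
Every S-polynomial of the final basis reduces to 0, so we have a Gröbner basis.
Inter-reduce: drop elements whose leading term is divisible by another's, tail-reduce, and make monic.
Reduced Gröbner basis: {u - 2, v + 1}.
Label its elements g_1 = u - 2, g_2 = v + 1.

Reduce p = -3uv + 6v^2 - 8u + 1/2v + 9/2 modulo G:
  leading term uv: subtract (-3v)·g_1 from -3uv + 6v^2 - 8u + 1/2v + 9/2 → 6v^2 - 8u - 11/2v + 9/2
  leading term v^2: subtract (6v)·g_2 from 6v^2 - 8u - 11/2v + 9/2 → -8u - 23/2v + 9/2
  leading term u: subtract (-8)·g_1 from -8u - 23/2v + 9/2 → -23/2v - 23/2
  leading term v: subtract (-23/2)·g_2 from -23/2v - 23/2 → 0
  normal form = 0.
Since the normal form is 0, p ∈ I.

The remainder on division by a Gröbner basis is unique — it is the normal form.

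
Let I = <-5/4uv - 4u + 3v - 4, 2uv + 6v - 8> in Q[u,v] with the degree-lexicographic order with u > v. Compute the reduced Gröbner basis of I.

G = {v^2 + 4/9v - 64/27, u - 27/16v + 9/4}

f_1 = -5/4uv - 4u + 3v - 4, LT = uv.
f_2 = 2uv + 6v - 8, LT = uv.

S(f_1,f_2): lcm = uv. S = 16/5u - 27/5v + 36/5.
  reduce S modulo (f_1, f_2):
  remainder 16/5u - 27/5v + 36/5 ≠ 0; add g_3 = 16/5u - 27/5v + 36/5 to the basis.

S(f_1,g_3): lcm = uv. S = 27/16v^2 + 16/5u - 93/20v + 16/5.
  reduce S modulo (f_1, f_2, g_3):
  remainder 27/16v^2 + 3/4v - 4 ≠ 0; add g_4 = 27/16v^2 + 3/4v - 4 to the basis.

The other S-polynomials (S(f_2,g_3), S(f_1,g_4), S(f_2,g_4), S(g_3,g_4)) all reduce to 0 modulo the current basis, so we have a Gröbner basis.
Inter-reduce: drop elements whose leading term is divisible by another's, tail-reduce, and make monic.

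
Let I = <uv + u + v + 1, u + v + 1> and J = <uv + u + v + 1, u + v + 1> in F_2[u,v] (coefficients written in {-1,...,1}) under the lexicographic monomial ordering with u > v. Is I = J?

Yes, the ideals are equal.

Equality of ideals is decidable: compute both reduced Gröbner bases (unique for the ordering) and check whether they agree.
Buchberger on the first generating set:
f_1 = uv + u + v + 1, LT = uv.
f_2 = u + v + 1, LT = u.

S(f_1,f_2): lcm = uv. S = u + v^2 + 1.
  leading term u: subtract (1)·f_2 from u + v^2 + 1 → v^2 + v
  leading term v^2: no divisor's leading term divides it; move v^2 to the remainder.
  leading term v: no divisor's leading term divides it; move v to the remainder.
  remainder v^2 + v ≠ 0; add g_3 = v^2 + v to the basis.

S(f_1,g_3): lcm = uv^2. S = v^2 + v.
  leading term v^2: subtract (1)·g_3 from v^2 + v → 0
  remainder 0.

S(f_2,g_3): leading monomials are coprime, so the S-polynomial reduces to 0 (Buchberger's first criterion).
Every S-polynomial of the final basis reduces to 0, so we have a Gröbner basis.
Inter-reduce: drop elements whose leading term is divisible by another's, tail-reduce, and make monic.
Reduced Gröbner basis: {u + v + 1, v^2 + v}.

Buchberger on the second generating set:
h_1 = uv + u + v + 1, LT = uv.
h_2 = u + v + 1, LT = u.

S(h_1,h_2): lcm = uv. S = u + v^2 + 1.
  leading term u: subtract (1)·h_2 from u + v^2 + 1 → v^2 + v
  leading term v^2: no divisor's leading term divides it; move v^2 to the remainder.
  leading term v: no divisor's leading term divides it; move v to the remainder.
  remainder v^2 + v ≠ 0; add k_3 = v^2 + v to the basis.

S(h_1,k_3): lcm = uv^2. S = v^2 + v.
  leading term v^2: subtract (1)·k_3 from v^2 + v → 0
  remainder 0.

S(h_2,k_3): leading monomials are coprime, so the S-polynomial reduces to 0 (Buchberger's first criterion).
Every S-polynomial of the final basis reduces to 0, so we have a Gröbner basis.
Inter-reduce: drop elements whose leading term is divisible by another's, tail-reduce, and make monic.
Reduced Gröbner basis: {u + v + 1, v^2 + v}.

Same reduced basis, so the two generating sets span the same ideal.
The same test decides containment: I ⊆ J iff every generator of I reduces to 0 modulo a Gröbner basis of J.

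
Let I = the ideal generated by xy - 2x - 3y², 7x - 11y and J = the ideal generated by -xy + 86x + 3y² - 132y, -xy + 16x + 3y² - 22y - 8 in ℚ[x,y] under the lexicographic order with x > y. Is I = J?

No, the ideals differ.

For a fixed monomial order, each ideal has a unique reduced Gröbner basis; comparing bases decides equality.
Buchberger on the first generating set:
f_1 = xy - 2x - 3y², LT = xy.
f_2 = 7x - 11y, LT = x.

S(f_1,f_2): lcm = xy. S = -2x - 10/7y².
  leading term x: subtract (-2/7)·f_2 from -2x - 10/7y² → -10/7y² - 22/7y
  leading term y²: no divisor's leading term divides it; move -10/7y² to the remainder.
  leading term y: no divisor's leading term divides it; move -22/7y to the remainder.
  remainder -10/7y² - 22/7y ≠ 0; add g_3 = -10/7y² - 22/7y to the basis.

S(f_1,g_3): lcm = xy². S = -21/5xy - 3y³.
  leading term xy: subtract (-21/5)·f_1 from -21/5xy - 3y³ → -42/5x - 3y³ - 63/5y²
  leading term x: subtract (-6/5)·f_2 from -42/5x - 3y³ - 63/5y² → -3y³ - 63/5y² - 66/5y
  leading term y³: subtract (21/10y)·g_3 from -3y³ - 63/5y² - 66/5y → -6y² - 66/5y
  leading term y²: subtract (21/5)·g_3 from -6y² - 66/5y → 0
  remainder 0.

S(f_2,g_3): leading monomials are coprime, so the S-polynomial reduces to 0 (Buchberger's first criterion).
Every S-polynomial of the final basis reduces to 0, so we have a Gröbner basis.
Inter-reduce: drop elements whose leading term is divisible by another's, tail-reduce, and make monic.
Reduced Gröbner basis: {x - 11/7y, y² + 11/5y}.

Buchberger on the second generating set:
h_1 = -xy + 86x + 3y² - 132y, LT = xy.
h_2 = -xy + 16x + 3y² - 22y - 8, LT = xy.

S(h_1,h_2): lcm = xy. S = -70x + 110y - 8.
  leading term x: no divisor's leading term divides it; move -70x to the remainder.
  leading term y: no divisor's leading term divides it; move 110y to the remainder.
  leading term 1: no divisor's leading term divides it; move -8 to the remainder.
  remainder -70x + 110y - 8 ≠ 0; add k_3 = -70x + 110y - 8 to the basis.

S(h_1,k_3): lcm = xy. S = -86x - 10/7y² + 4616/35y.
  leading term x: subtract (43/35)·k_3 from -86x - 10/7y² + 4616/35y → -10/7y² - 114/35y + 344/35
  leading term y²: no divisor's leading term divides it; move -10/7y² to the remainder.
  leading term y: no divisor's leading term divides it; move -114/35y to the remainder.
  leading term 1: no divisor's leading term divides it; move 344/35 to the remainder.
  remainder -10/7y² - 114/35y + 344/35 ≠ 0; add k_4 = -10/7y² - 114/35y + 344/35 to the basis.

S(h_2,k_3): lcm = xy. S = -16x - 10/7y² + 766/35y + 8.
  leading term x: subtract (8/35)·k_3 from -16x - 10/7y² + 766/35y + 8 → -10/7y² - 114/35y + 344/35
  leading term y²: subtract (1)·k_4 from -10/7y² - 114/35y + 344/35 → 0
  remainder 0.

S(h_1,k_4): lcm = xy². S = -2207/25xy + 172/25x - 3y³ + 132y².
  leading term xy: subtract (2207/25)·h_1 from -2207/25xy + 172/25x - 3y³ + 132y² → -37926/5x - 3y³ - 3321/25y² + 291324/25y
  leading term x: subtract (2709/25)·k_3 from -37926/5x - 3y³ - 3321/25y² + 291324/25y → -3y³ - 3321/25y² - 6666/25y + 21672/25
  leading term y³: subtract (21/10y)·k_4 from -3y³ - 3321/25y² - 6666/25y + 21672/25 → -126y² - 7182/25y + 21672/25
  leading term y²: subtract (441/5)·k_4 from -126y² - 7182/25y + 21672/25 → 0
  remainder 0.

S(h_2,k_4): lcm = xy². S = -457/25xy + 172/25x - 3y³ + 22y² + 8y.
  leading term xy: subtract (457/25)·h_1 from -457/25xy + 172/25x - 3y³ + 22y² + 8y → -7826/5x - 3y³ - 821/25y² + 60524/25y
  leading term x: subtract (559/25)·k_3 from -7826/5x - 3y³ - 821/25y² + 60524/25y → -3y³ - 821/25y² - 966/25y + 4472/25
  leading term y³: subtract (21/10y)·k_4 from -3y³ - 821/25y² - 966/25y + 4472/25 → -26y² - 1482/25y + 4472/25
  leading term y²: subtract (91/5)·k_4 from -26y² - 1482/25y + 4472/25 → 0
  remainder 0.

S(k_3,k_4): leading monomials are coprime, so the S-polynomial reduces to 0 (Buchberger's first criterion).
Every S-polynomial of the final basis reduces to 0, so we have a Gröbner basis.
Inter-reduce: drop elements whose leading term is divisible by another's, tail-reduce, and make monic.
Reduced Gröbner basis: {x - 11/7y + 4/35, y² + 57/25y - 172/25}.

These differ, so the ideals are not equal.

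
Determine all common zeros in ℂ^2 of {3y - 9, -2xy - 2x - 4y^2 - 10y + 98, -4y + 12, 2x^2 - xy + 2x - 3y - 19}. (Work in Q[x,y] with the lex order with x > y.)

{(4, 3)}

Compute a lex Gröbner basis by Buchberger's algorithm.
f_1 = 3y - 9, LT = y.
f_2 = -2xy - 2x - 4y^2 - 10y + 98, LT = xy.
f_3 = -4y + 12, LT = y.
f_4 = 2x^2 - xy + 2x - 3y - 19, LT = x^2.

S(f_1,f_2): lcm = xy. S = -4x - 2y^2 - 5y + 49.
  leading term x: no divisor's leading term divides it; move -4x to the remainder.
  leading term y^2: subtract (-2/3y)·f_1 from -2y^2 - 5y + 49 → -11y + 49
  leading term y: subtract (-11/3)·f_1 from -11y + 49 → 16
  leading term 1: no divisor's leading term divides it; move 16 to the remainder.
  remainder -4x + 16 ≠ 0; add h_5 = -4x + 16 to the basis.

The other S-polynomials (S(f_1,f_3), S(f_1,f_4), S(f_2,f_3), S(f_2,f_4), S(f_3,f_4), S(f_1,h_5), S(f_2,h_5), S(f_3,h_5), S(f_4,h_5)) all reduce to 0 modulo the current basis, so we have a Gröbner basis.
Inter-reduce: drop elements whose leading term is divisible by another's, tail-reduce, and make monic.
Reduced Gröbner basis: {x - 4, y - 3}.

Since the basis is lex-ordered, y - 3 is univariate in y. Its roots are {3}. Back-substituting each root into the other basis elements fixes the other coordinates.
  y = 3: the earlier basis element becomes x - 4 = 0, giving x = 4 — point (4, 3).
Substituting each solution back into the original system confirms all equations vanish.
A lex Gröbner basis triangularizes the system, enabling back-substitution.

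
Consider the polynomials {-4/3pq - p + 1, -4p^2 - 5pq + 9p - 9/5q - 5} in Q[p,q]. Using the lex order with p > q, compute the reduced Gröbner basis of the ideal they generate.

f_1 = -4/3pq - p + 1, LT = pq.
f_2 = -4p^2 - 5pq + 9p - 9/5q - 5, LT = p^2.

S(f_1,f_2): lcm = p^2q. S = 3/4p^2 - 5/4pq^2 + 9/4pq - 3/4p - 9/20q^2 - 5/4q.
  leading term p^2: subtract (-3/16)·f_2 from 3/4p^2 - 5/4pq^2 + 9/4pq - 3/4p - 9/20q^2 - 5/4q → -5/4pq^2 + 21/16pq + 15/16p - 9/20q^2 - 127/80q - 15/16
  leading term pq^2: subtract (15/16q)·f_1 from -5/4pq^2 + 21/16pq + 15/16p - 9/20q^2 - 127/80q - 15/16 → 9/4pq + 15/16p - 9/20q^2 - 101/40q - 15/16
  leading term pq: subtract (-27/16)·f_1 from 9/4pq + 15/16p - 9/20q^2 - 101/40q - 15/16 → -3/4p - 9/20q^2 - 101/40q + 3/4
  leading term p: no divisor's leading term divides it; move -3/4p to the remainder.
  leading term q^2: no divisor's leading term divides it; move -9/20q^2 to the remainder.
  leading term q: no divisor's leading term divides it; move -101/40q to the remainder.
  leading term 1: no divisor's leading term divides it; move 3/4 to the remainder.
  remainder -3/4p - 9/20q^2 - 101/40q + 3/4 ≠ 0; add g_3 = -3/4p - 9/20q^2 - 101/40q + 3/4 to the basis.

S(f_1,g_3): lcm = pq. S = 3/4p - 3/5q^3 - 101/30q^2 + q - 3/4.
  leading term p: subtract (-1)·g_3 from 3/4p - 3/5q^3 - 101/30q^2 + q - 3/4 → -3/5q^3 - 229/60q^2 - 61/40q
  leading term q^3: no divisor's leading term divides it; move -3/5q^3 to the remainder.
  leading term q^2: no divisor's leading term divides it; move -229/60q^2 to the remainder.
  leading term q: no divisor's leading term divides it; move -61/40q to the remainder.
  remainder -3/5q^3 - 229/60q^2 - 61/40q ≠ 0; add g_4 = -3/5q^3 - 229/60q^2 - 61/40q to the basis.

S(f_2,g_3): lcm = p^2. S = -3/5pq^2 - 127/60pq - 5/4p + 9/20q + 5/4.
  leading term pq^2: subtract (9/20q)·f_1 from -3/5pq^2 - 127/60pq - 5/4p + 9/20q + 5/4 → -5/3pq - 5/4p + 5/4
  leading term pq: subtract (5/4)·f_1 from -5/3pq - 5/4p + 5/4 → 0
  remainder 0.

S(f_1,g_4): lcm = pq^3. S = -101/18pq^2 - 61/24pq - 3/4q^2.
  leading term pq^2: subtract (101/24q)·f_1 from -101/18pq^2 - 61/24pq - 3/4q^2 → 5/3pq - 3/4q^2 - 101/24q
  leading term pq: subtract (-5/4)·f_1 from 5/3pq - 3/4q^2 - 101/24q → -5/4p - 3/4q^2 - 101/24q + 5/4
  leading term p: subtract (5/3)·g_3 from -5/4p - 3/4q^2 - 101/24q + 5/4 → 0
  remainder 0.

S(f_2,g_4): leading monomials are coprime, so the S-polynomial reduces to 0 (Buchberger's first criterion).
S(g_3,g_4): leading monomials are coprime, so the S-polynomial reduces to 0 (Buchberger's first criterion).
Every S-polynomial of the final basis reduces to 0, so we have a Gröbner basis.
Inter-reduce: drop elements whose leading term is divisible by another's, tail-reduce, and make monic.

G = {p + 3/5q^2 + 101/30q - 1, q^3 + 229/36q^2 + 61/24q}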